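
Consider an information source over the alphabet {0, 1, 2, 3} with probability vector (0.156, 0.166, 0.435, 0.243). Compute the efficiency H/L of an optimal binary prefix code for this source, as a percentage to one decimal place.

Entropy H = −Σ p log₂ p ≈ 1.8666 bits.
Huffman merges: 39/250+83/500→161/500; 243/1000+161/500→113/200; 87/200+113/200→1. L = 1887/1000 ≈ 1.8870.
Efficiency = H/L = 1.8666/1.8870 = 98.9%.

98.9%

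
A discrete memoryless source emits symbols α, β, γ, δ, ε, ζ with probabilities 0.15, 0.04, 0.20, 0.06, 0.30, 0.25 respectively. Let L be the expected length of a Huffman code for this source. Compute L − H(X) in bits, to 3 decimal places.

0.025 bits

Entropy H = −Σ p log₂ p ≈ 2.3253 bits.
Huffman merges: 1/25+3/50→1/10; 1/10+3/20→1/4; 1/5+1/4→9/20; 1/4+3/10→11/20; 9/20+11/20→1. L = 47/20 ≈ 2.3500.
L − H = 2.3500 − 2.3253 = 0.025 bits.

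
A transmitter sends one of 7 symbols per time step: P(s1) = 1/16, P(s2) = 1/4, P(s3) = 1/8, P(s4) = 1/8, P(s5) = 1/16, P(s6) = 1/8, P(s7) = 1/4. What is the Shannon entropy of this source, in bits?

Each probability is a power of 1/2, so log₂(1/p) is an integer.
H = Σ p·log₂(1/p) = 1/16·4 + 1/4·2 + 1/8·3 + 1/8·3 + 1/16·4 + 1/8·3 + 1/4·2 = 2.625 bits.

2.625 bits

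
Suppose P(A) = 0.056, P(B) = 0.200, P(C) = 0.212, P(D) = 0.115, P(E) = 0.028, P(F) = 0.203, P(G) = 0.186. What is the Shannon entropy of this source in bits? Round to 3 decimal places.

H = −Σ pᵢ log₂ pᵢ.
−0.056·log₂(0.056) = 0.2329
−0.200·log₂(0.200) = 0.4644
−0.212·log₂(0.212) = 0.4744
−0.115·log₂(0.115) = 0.3588
−0.028·log₂(0.028) = 0.1444
−0.203·log₂(0.203) = 0.4670
−0.186·log₂(0.186) = 0.4514
Sum ≈ 2.5933 → 2.593 bits.

2.593 bits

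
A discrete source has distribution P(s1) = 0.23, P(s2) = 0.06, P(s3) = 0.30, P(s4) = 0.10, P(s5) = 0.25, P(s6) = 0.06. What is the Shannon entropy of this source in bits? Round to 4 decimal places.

H = −Σ pᵢ log₂ pᵢ.
−0.23·log₂(0.23) = 0.4877
−0.06·log₂(0.06) = 0.2435
−0.30·log₂(0.30) = 0.5211
−0.10·log₂(0.10) = 0.3322
−0.25·log₂(0.25) = 0.5000
−0.06·log₂(0.06) = 0.2435
Sum ≈ 2.3280 → 2.3280 bits.

2.3280 bits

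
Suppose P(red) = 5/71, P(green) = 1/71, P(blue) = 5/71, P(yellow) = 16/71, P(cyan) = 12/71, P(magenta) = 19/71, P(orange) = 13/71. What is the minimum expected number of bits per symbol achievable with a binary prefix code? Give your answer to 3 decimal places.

Repeatedly combine the two least-probable nodes; the expected code length is the sum of the merged weights.
merge 1/71 + 5/71 → 6/71
merge 5/71 + 6/71 → 11/71
merge 11/71 + 12/71 → 23/71
merge 13/71 + 16/71 → 29/71
merge 19/71 + 23/71 → 42/71
merge 29/71 + 42/71 → 1
L = 6/71 + 11/71 + 23/71 + 29/71 + 42/71 + 1 = 182/71 ≈ 2.563 bits/symbol.

2.563 bits/symbol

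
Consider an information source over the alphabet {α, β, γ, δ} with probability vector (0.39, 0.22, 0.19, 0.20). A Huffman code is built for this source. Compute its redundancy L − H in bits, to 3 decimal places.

Entropy H = −Σ p log₂ p ≈ 1.9300 bits.
Huffman merges: 19/100+1/5→39/100; 11/50+39/100→61/100; 39/100+61/100→1. L = 2 ≈ 2.0000.
L − H = 2.0000 − 1.9300 = 0.070 bits.

0.070 bits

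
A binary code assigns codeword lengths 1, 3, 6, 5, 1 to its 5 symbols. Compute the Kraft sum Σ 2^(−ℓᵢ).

1.171875

With common denominator 2^6 = 64: Σ 2^(−ℓᵢ) = 32/64 + 8/64 + 1/64 + 2/64 + 32/64 = 75/64 = 1.171875.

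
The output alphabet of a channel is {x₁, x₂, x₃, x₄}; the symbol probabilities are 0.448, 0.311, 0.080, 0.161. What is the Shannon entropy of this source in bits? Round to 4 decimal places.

1.7587 bits

H = −Σ pᵢ log₂ pᵢ.
−0.448·log₂(0.448) = 0.5190
−0.311·log₂(0.311) = 0.5240
−0.080·log₂(0.080) = 0.2915
−0.161·log₂(0.161) = 0.4242
Sum ≈ 1.7587 → 1.7587 bits.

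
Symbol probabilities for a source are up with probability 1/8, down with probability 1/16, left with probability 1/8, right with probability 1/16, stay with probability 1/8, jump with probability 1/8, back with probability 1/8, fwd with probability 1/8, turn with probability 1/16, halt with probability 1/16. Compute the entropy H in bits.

3.25 bits

Each probability is a power of 1/2, so log₂(1/p) is an integer.
H = Σ p·log₂(1/p) = 1/8·3 + 1/16·4 + 1/8·3 + 1/16·4 + 1/8·3 + 1/8·3 + 1/8·3 + 1/8·3 + 1/16·4 + 1/16·4 = 3.25 bits.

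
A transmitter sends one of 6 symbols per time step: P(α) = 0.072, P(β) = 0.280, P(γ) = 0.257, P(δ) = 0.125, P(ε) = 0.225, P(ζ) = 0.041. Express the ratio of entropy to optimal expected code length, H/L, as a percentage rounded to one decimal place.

99.5%

Entropy H = −Σ p log₂ p ≈ 2.3394 bits.
Huffman merges: 41/1000+9/125→113/1000; 113/1000+1/8→119/500; 9/40+119/500→463/1000; 257/1000+7/25→537/1000; 463/1000+537/1000→1. L = 2351/1000 ≈ 2.3510.
Efficiency = H/L = 2.3394/2.3510 = 99.5%.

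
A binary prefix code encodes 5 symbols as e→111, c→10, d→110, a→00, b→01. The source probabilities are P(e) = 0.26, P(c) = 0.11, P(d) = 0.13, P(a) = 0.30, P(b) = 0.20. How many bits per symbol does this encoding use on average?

L̄ = Σ pᵢ·ℓᵢ = 0.26·3 + 0.11·2 + 0.13·3 + 0.30·2 + 0.20·2 = 2.39 bits/symbol.

2.39 bits/symbol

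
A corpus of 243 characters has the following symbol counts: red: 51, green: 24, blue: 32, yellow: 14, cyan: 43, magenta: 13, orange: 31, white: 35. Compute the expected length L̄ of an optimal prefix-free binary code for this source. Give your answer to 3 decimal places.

Probabilities are the counts divided by 243.
Repeatedly combine the two least-probable nodes; the expected code length is the sum of the merged weights.
merge 13/243 + 14/243 → 1/9
merge 8/81 + 1/9 → 17/81
merge 31/243 + 32/243 → 7/27
merge 35/243 + 43/243 → 26/81
merge 17/81 + 17/81 → 34/81
merge 7/27 + 26/81 → 47/81
merge 34/81 + 47/81 → 1
L = 1/9 + 17/81 + 7/27 + 26/81 + 34/81 + 47/81 + 1 = 235/81 ≈ 2.901 bits/symbol.

2.901 bits/symbol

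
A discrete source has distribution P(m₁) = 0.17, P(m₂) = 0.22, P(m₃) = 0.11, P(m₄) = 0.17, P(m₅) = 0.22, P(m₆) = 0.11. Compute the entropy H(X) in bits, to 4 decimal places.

H = −Σ pᵢ log₂ pᵢ.
−0.17·log₂(0.17) = 0.4346
−0.22·log₂(0.22) = 0.4806
−0.11·log₂(0.11) = 0.3503
−0.17·log₂(0.17) = 0.4346
−0.22·log₂(0.22) = 0.4806
−0.11·log₂(0.11) = 0.3503
Sum ≈ 2.5309 → 2.5309 bits.

2.5309 bits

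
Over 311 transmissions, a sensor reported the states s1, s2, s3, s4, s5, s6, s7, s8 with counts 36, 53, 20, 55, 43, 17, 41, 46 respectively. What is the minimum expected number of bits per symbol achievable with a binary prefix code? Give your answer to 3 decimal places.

2.942 bits/symbol

Probabilities are the counts divided by 311.
Repeatedly combine the two least-probable nodes; the expected code length is the sum of the merged weights.
merge 17/311 + 20/311 → 37/311
merge 36/311 + 37/311 → 73/311
merge 41/311 + 43/311 → 84/311
merge 46/311 + 53/311 → 99/311
merge 55/311 + 73/311 → 128/311
merge 84/311 + 99/311 → 183/311
merge 128/311 + 183/311 → 1
L = 37/311 + 73/311 + 84/311 + 99/311 + 128/311 + 183/311 + 1 = 915/311 ≈ 2.942 bits/symbol.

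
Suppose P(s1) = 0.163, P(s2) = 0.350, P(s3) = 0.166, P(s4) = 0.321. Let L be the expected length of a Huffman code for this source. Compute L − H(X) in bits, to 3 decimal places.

Entropy H = −Σ p log₂ p ≈ 1.9130 bits.
Huffman merges: 163/1000+83/500→329/1000; 321/1000+329/1000→13/20; 7/20+13/20→1. L = 1979/1000 ≈ 1.9790.
L − H = 1.9790 − 1.9130 = 0.066 bits.

0.066 bits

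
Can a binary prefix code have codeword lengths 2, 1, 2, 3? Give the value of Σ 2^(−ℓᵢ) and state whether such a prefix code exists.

With common denominator 2^3 = 8: Σ 2^(−ℓᵢ) = 2/8 + 4/8 + 2/8 + 1/8 = 9/8 = 1.125.
Kraft's inequality requires Σ ≤ 1; here Σ = 1.125 > 1, so no such prefix code exists.

1.125; no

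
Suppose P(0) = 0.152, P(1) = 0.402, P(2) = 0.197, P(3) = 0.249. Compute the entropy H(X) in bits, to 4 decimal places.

1.9028 bits

H = −Σ pᵢ log₂ pᵢ.
−0.152·log₂(0.152) = 0.4131
−0.402·log₂(0.402) = 0.5285
−0.197·log₂(0.197) = 0.4617
−0.249·log₂(0.249) = 0.4994
Sum ≈ 1.9028 → 1.9028 bits.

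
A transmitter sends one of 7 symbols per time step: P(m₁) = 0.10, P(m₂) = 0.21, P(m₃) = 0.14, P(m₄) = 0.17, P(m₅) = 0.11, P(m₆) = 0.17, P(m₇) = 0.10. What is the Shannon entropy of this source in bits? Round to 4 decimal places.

2.7538 bits

H = −Σ pᵢ log₂ pᵢ.
−0.10·log₂(0.10) = 0.3322
−0.21·log₂(0.21) = 0.4728
−0.14·log₂(0.14) = 0.3971
−0.17·log₂(0.17) = 0.4346
−0.11·log₂(0.11) = 0.3503
−0.17·log₂(0.17) = 0.4346
−0.10·log₂(0.10) = 0.3322
Sum ≈ 2.7538 → 2.7538 bits.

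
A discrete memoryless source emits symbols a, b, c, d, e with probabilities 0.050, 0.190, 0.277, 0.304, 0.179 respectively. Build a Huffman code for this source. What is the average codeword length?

2.229 bits/symbol

Repeatedly combine the two least-probable nodes; the expected code length is the sum of the merged weights.
merge 1/20 + 179/1000 → 229/1000
merge 19/100 + 229/1000 → 419/1000
merge 277/1000 + 38/125 → 581/1000
merge 419/1000 + 581/1000 → 1
L = 229/1000 + 419/1000 + 581/1000 + 1 = 2229/1000 = 2.229 bits/symbol.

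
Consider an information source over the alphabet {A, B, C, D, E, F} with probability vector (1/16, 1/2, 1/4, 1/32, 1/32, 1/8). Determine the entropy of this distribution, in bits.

1.9375 bits

Each probability is a power of 1/2, so log₂(1/p) is an integer.
H = Σ p·log₂(1/p) = 1/16·4 + 1/2·1 + 1/4·2 + 1/32·5 + 1/32·5 + 1/8·3 = 1.9375 bits.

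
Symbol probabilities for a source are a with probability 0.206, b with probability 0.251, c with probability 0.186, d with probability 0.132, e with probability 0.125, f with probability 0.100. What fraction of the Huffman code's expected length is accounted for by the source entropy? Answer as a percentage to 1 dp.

Entropy H = −Σ p log₂ p ≈ 2.5143 bits.
Huffman merges: 1/10+1/8→9/40; 33/250+93/500→159/500; 103/500+9/40→431/1000; 251/1000+159/500→569/1000; 431/1000+569/1000→1. L = 2543/1000 ≈ 2.5430.
Efficiency = H/L = 2.5143/2.5430 = 98.9%.

98.9%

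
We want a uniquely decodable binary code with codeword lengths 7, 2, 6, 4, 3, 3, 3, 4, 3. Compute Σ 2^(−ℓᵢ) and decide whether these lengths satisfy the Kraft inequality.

0.8984375; yes

With common denominator 2^7 = 128: Σ 2^(−ℓᵢ) = 1/128 + 32/128 + 2/128 + 8/128 + 16/128 + 16/128 + 16/128 + 8/128 + 16/128 = 115/128 = 0.8984375.
Kraft's inequality requires Σ ≤ 1; here Σ = 0.8984375 ≤ 1, so such a prefix code exists.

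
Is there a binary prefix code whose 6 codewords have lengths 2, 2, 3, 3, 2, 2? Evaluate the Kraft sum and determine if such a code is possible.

1.25; no

With common denominator 2^3 = 8: Σ 2^(−ℓᵢ) = 2/8 + 2/8 + 1/8 + 1/8 + 2/8 + 2/8 = 10/8 = 1.25.
Kraft's inequality requires Σ ≤ 1; here Σ = 1.25 > 1, so no such prefix code exists.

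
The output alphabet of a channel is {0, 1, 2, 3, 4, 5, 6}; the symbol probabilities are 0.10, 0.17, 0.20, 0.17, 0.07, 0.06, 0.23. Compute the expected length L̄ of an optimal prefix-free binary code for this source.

2.7 bits/symbol

Repeatedly combine the two least-probable nodes; the expected code length is the sum of the merged weights.
merge 3/50 + 7/100 → 13/100
merge 1/10 + 13/100 → 23/100
merge 17/100 + 17/100 → 17/50
merge 1/5 + 23/100 → 43/100
merge 23/100 + 17/50 → 57/100
merge 43/100 + 57/100 → 1
L = 13/100 + 23/100 + 17/50 + 43/100 + 57/100 + 1 = 27/10 = 2.7 bits/symbol.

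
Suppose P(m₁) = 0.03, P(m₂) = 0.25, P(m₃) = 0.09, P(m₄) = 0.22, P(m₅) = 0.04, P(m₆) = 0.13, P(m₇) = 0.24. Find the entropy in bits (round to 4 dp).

H = −Σ pᵢ log₂ pᵢ.
−0.03·log₂(0.03) = 0.1518
−0.25·log₂(0.25) = 0.5000
−0.09·log₂(0.09) = 0.3127
−0.22·log₂(0.22) = 0.4806
−0.04·log₂(0.04) = 0.1858
−0.13·log₂(0.13) = 0.3826
−0.24·log₂(0.24) = 0.4941
Sum ≈ 2.5075 → 2.5075 bits.

2.5075 bits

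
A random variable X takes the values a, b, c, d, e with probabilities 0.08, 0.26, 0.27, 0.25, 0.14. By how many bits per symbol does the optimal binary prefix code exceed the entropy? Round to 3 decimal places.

0.016 bits

Entropy H = −Σ p log₂ p ≈ 2.2039 bits.
Huffman merges: 2/25+7/50→11/50; 11/50+1/4→47/100; 13/50+27/100→53/100; 47/100+53/100→1. L = 111/50 ≈ 2.2200.
L − H = 2.2200 − 2.2039 = 0.016 bits.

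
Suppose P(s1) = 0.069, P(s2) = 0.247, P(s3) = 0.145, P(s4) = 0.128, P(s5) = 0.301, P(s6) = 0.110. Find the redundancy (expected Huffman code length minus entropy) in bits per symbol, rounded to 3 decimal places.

0.032 bits

Entropy H = −Σ p log₂ p ≈ 2.4197 bits.
Huffman merges: 69/1000+11/100→179/1000; 16/125+29/200→273/1000; 179/1000+247/1000→213/500; 273/1000+301/1000→287/500; 213/500+287/500→1. L = 613/250 ≈ 2.4520.
L − H = 2.4520 − 2.4197 = 0.032 bits.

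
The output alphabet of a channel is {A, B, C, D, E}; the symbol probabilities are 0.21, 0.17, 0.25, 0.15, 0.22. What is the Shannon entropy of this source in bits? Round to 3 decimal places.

2.299 bits

H = −Σ pᵢ log₂ pᵢ.
−0.21·log₂(0.21) = 0.4728
−0.17·log₂(0.17) = 0.4346
−0.25·log₂(0.25) = 0.5000
−0.15·log₂(0.15) = 0.4105
−0.22·log₂(0.22) = 0.4806
Sum ≈ 2.2985 → 2.299 bits.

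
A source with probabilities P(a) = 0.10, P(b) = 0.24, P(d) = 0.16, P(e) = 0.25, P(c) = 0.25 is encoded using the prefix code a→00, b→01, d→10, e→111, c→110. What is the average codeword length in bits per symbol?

2.5 bits/symbol

L̄ = Σ pᵢ·ℓᵢ = 0.10·2 + 0.24·2 + 0.16·2 + 0.25·3 + 0.25·3 = 2.5 bits/symbol.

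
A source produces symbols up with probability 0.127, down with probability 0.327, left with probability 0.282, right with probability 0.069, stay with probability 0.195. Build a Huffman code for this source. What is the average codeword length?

Repeatedly combine the two least-probable nodes; the expected code length is the sum of the merged weights.
merge 69/1000 + 127/1000 → 49/250
merge 39/200 + 49/250 → 391/1000
merge 141/500 + 327/1000 → 609/1000
merge 391/1000 + 609/1000 → 1
L = 49/250 + 391/1000 + 609/1000 + 1 = 549/250 = 2.196 bits/symbol.

2.196 bits/symbol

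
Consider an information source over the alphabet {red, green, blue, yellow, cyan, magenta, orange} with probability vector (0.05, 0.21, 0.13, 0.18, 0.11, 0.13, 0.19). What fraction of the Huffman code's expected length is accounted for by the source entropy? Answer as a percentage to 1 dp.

Entropy H = −Σ p log₂ p ≈ 2.7050 bits.
Huffman merges: 1/20+11/100→4/25; 13/100+13/100→13/50; 4/25+9/50→17/50; 19/100+21/100→2/5; 13/50+17/50→3/5; 2/5+3/5→1. L = 69/25 ≈ 2.7600.
Efficiency = H/L = 2.7050/2.7600 = 98.0%.

98.0%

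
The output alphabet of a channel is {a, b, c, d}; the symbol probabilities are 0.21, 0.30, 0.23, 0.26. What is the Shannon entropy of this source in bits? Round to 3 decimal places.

1.987 bits

H = −Σ pᵢ log₂ pᵢ.
−0.21·log₂(0.21) = 0.4728
−0.30·log₂(0.30) = 0.5211
−0.23·log₂(0.23) = 0.4877
−0.26·log₂(0.26) = 0.5053
Sum ≈ 1.9869 → 1.987 bits.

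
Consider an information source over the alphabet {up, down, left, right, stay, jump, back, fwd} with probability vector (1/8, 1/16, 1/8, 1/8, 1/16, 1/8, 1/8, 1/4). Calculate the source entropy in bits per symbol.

2.875 bits

Each probability is a power of 1/2, so log₂(1/p) is an integer.
H = Σ p·log₂(1/p) = 1/8·3 + 1/16·4 + 1/8·3 + 1/8·3 + 1/16·4 + 1/8·3 + 1/8·3 + 1/4·2 = 2.875 bits.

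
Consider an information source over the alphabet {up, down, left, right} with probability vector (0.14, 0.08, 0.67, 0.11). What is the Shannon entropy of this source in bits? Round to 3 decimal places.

1.426 bits

H = −Σ pᵢ log₂ pᵢ.
−0.14·log₂(0.14) = 0.3971
−0.08·log₂(0.08) = 0.2915
−0.67·log₂(0.67) = 0.3871
−0.11·log₂(0.11) = 0.3503
Sum ≈ 1.4260 → 1.426 bits.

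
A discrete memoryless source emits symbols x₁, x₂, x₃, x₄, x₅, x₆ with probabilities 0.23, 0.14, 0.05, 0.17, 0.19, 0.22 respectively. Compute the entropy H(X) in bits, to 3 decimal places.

H = −Σ pᵢ log₂ pᵢ.
−0.23·log₂(0.23) = 0.4877
−0.14·log₂(0.14) = 0.3971
−0.05·log₂(0.05) = 0.2161
−0.17·log₂(0.17) = 0.4346
−0.19·log₂(0.19) = 0.4552
−0.22·log₂(0.22) = 0.4806
Sum ≈ 2.4713 → 2.471 bits.

2.471 bits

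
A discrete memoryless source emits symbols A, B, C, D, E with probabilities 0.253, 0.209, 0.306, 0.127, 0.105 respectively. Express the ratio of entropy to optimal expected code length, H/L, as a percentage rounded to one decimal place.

99.3%

Entropy H = −Σ p log₂ p ≈ 2.2159 bits.
Huffman merges: 21/200+127/1000→29/125; 209/1000+29/125→441/1000; 253/1000+153/500→559/1000; 441/1000+559/1000→1. L = 279/125 ≈ 2.2320.
Efficiency = H/L = 2.2159/2.2320 = 99.3%.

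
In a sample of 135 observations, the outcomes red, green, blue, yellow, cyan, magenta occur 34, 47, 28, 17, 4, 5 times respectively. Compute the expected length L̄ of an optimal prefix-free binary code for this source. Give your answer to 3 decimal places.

2.259 bits/symbol

Probabilities are the counts divided by 135.
Repeatedly combine the two least-probable nodes; the expected code length is the sum of the merged weights.
merge 4/135 + 1/27 → 1/15
merge 1/15 + 17/135 → 26/135
merge 26/135 + 28/135 → 2/5
merge 34/135 + 47/135 → 3/5
merge 2/5 + 3/5 → 1
L = 1/15 + 26/135 + 2/5 + 3/5 + 1 = 61/27 ≈ 2.259 bits/symbol.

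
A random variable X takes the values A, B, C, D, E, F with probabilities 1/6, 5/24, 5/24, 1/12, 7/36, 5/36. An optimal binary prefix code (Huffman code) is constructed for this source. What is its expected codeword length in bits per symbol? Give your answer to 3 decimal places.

2.583 bits/symbol

Repeatedly combine the two least-probable nodes; the expected code length is the sum of the merged weights.
merge 1/12 + 5/36 → 2/9
merge 1/6 + 7/36 → 13/36
merge 5/24 + 5/24 → 5/12
merge 2/9 + 13/36 → 7/12
merge 5/12 + 7/12 → 1
L = 2/9 + 13/36 + 5/12 + 7/12 + 1 = 31/12 ≈ 2.583 bits/symbol.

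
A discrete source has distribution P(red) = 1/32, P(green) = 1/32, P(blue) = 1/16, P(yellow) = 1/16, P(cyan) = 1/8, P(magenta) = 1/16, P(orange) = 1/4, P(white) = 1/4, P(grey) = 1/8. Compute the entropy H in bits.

Each probability is a power of 1/2, so log₂(1/p) is an integer.
H = Σ p·log₂(1/p) = 1/32·5 + 1/32·5 + 1/16·4 + 1/16·4 + 1/8·3 + 1/16·4 + 1/4·2 + 1/4·2 + 1/8·3 = 2.8125 bits.

2.8125 bits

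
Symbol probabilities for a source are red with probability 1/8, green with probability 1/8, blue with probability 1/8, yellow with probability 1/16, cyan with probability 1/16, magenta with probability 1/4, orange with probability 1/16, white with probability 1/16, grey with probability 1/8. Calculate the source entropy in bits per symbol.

3 bits

Each probability is a power of 1/2, so log₂(1/p) is an integer.
H = Σ p·log₂(1/p) = 1/8·3 + 1/8·3 + 1/8·3 + 1/16·4 + 1/16·4 + 1/4·2 + 1/16·4 + 1/16·4 + 1/8·3 = 3 bits.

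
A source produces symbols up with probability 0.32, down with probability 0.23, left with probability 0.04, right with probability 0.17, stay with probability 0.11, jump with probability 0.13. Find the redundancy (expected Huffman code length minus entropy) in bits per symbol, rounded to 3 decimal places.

Entropy H = −Σ p log₂ p ≈ 2.3670 bits.
Huffman merges: 1/25+11/100→3/20; 13/100+3/20→7/25; 17/100+23/100→2/5; 7/25+8/25→3/5; 2/5+3/5→1. L = 243/100 ≈ 2.4300.
L − H = 2.4300 − 2.3670 = 0.063 bits.

0.063 bits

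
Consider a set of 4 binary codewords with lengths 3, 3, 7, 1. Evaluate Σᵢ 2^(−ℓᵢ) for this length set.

With common denominator 2^7 = 128: Σ 2^(−ℓᵢ) = 16/128 + 16/128 + 1/128 + 64/128 = 97/128 = 0.7578125.

0.7578125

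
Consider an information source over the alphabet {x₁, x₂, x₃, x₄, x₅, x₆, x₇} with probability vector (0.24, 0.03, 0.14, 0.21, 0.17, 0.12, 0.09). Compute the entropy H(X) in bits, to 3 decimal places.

2.630 bits

H = −Σ pᵢ log₂ pᵢ.
−0.24·log₂(0.24) = 0.4941
−0.03·log₂(0.03) = 0.1518
−0.14·log₂(0.14) = 0.3971
−0.21·log₂(0.21) = 0.4728
−0.17·log₂(0.17) = 0.4346
−0.12·log₂(0.12) = 0.3671
−0.09·log₂(0.09) = 0.3127
Sum ≈ 2.6301 → 2.630 bits.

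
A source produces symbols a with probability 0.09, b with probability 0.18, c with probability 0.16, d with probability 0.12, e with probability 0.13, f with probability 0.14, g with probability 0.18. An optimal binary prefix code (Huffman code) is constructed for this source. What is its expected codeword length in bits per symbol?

Repeatedly combine the two least-probable nodes; the expected code length is the sum of the merged weights.
merge 9/100 + 3/25 → 21/100
merge 13/100 + 7/50 → 27/100
merge 4/25 + 9/50 → 17/50
merge 9/50 + 21/100 → 39/100
merge 27/100 + 17/50 → 61/100
merge 39/100 + 61/100 → 1
L = 21/100 + 27/100 + 17/50 + 39/100 + 61/100 + 1 = 141/50 = 2.82 bits/symbol.

2.82 bits/symbol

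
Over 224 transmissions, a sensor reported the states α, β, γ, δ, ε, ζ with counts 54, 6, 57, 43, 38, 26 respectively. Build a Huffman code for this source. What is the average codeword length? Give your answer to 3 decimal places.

2.455 bits/symbol

Probabilities are the counts divided by 224.
Repeatedly combine the two least-probable nodes; the expected code length is the sum of the merged weights.
merge 3/112 + 13/112 → 1/7
merge 1/7 + 19/112 → 5/16
merge 43/224 + 27/112 → 97/224
merge 57/224 + 5/16 → 127/224
merge 97/224 + 127/224 → 1
L = 1/7 + 5/16 + 97/224 + 127/224 + 1 = 275/112 ≈ 2.455 bits/symbol.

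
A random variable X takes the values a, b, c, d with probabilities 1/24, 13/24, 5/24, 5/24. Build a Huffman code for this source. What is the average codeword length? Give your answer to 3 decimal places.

Repeatedly combine the two least-probable nodes; the expected code length is the sum of the merged weights.
merge 1/24 + 5/24 → 1/4
merge 5/24 + 1/4 → 11/24
merge 11/24 + 13/24 → 1
L = 1/4 + 11/24 + 1 = 41/24 ≈ 1.708 bits/symbol.

1.708 bits/symbol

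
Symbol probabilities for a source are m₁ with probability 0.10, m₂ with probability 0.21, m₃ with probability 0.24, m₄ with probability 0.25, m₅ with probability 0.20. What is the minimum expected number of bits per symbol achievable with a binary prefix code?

2.3 bits/symbol

Repeatedly combine the two least-probable nodes; the expected code length is the sum of the merged weights.
merge 1/10 + 1/5 → 3/10
merge 21/100 + 6/25 → 9/20
merge 1/4 + 3/10 → 11/20
merge 9/20 + 11/20 → 1
L = 3/10 + 9/20 + 11/20 + 1 = 23/10 = 2.3 bits/symbol.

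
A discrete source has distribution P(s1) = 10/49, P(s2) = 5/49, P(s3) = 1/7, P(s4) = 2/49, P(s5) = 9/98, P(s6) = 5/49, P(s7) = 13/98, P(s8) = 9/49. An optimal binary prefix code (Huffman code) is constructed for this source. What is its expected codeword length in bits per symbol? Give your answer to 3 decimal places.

2.929 bits/symbol

Repeatedly combine the two least-probable nodes; the expected code length is the sum of the merged weights.
merge 2/49 + 9/98 → 13/98
merge 5/49 + 5/49 → 10/49
merge 13/98 + 13/98 → 13/49
merge 1/7 + 9/49 → 16/49
merge 10/49 + 10/49 → 20/49
merge 13/49 + 16/49 → 29/49
merge 20/49 + 29/49 → 1
L = 13/98 + 10/49 + 13/49 + 16/49 + 20/49 + 29/49 + 1 = 41/14 ≈ 2.929 bits/symbol.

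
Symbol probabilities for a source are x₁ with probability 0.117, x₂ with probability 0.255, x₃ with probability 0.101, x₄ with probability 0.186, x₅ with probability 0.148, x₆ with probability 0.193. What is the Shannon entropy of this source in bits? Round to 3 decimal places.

2.516 bits

H = −Σ pᵢ log₂ pᵢ.
−0.117·log₂(0.117) = 0.3622
−0.255·log₂(0.255) = 0.5027
−0.101·log₂(0.101) = 0.3341
−0.186·log₂(0.186) = 0.4514
−0.148·log₂(0.148) = 0.4079
−0.193·log₂(0.193) = 0.4581
Sum ≈ 2.5163 → 2.516 bits.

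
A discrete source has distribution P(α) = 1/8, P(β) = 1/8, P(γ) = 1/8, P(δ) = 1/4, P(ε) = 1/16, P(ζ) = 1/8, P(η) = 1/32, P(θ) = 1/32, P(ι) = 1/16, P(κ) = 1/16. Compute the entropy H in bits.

Each probability is a power of 1/2, so log₂(1/p) is an integer.
H = Σ p·log₂(1/p) = 1/8·3 + 1/8·3 + 1/8·3 + 1/4·2 + 1/16·4 + 1/8·3 + 1/32·5 + 1/32·5 + 1/16·4 + 1/16·4 = 3.0625 bits.

3.0625 bits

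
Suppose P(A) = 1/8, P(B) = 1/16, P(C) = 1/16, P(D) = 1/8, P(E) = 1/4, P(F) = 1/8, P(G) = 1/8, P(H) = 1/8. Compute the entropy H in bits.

Each probability is a power of 1/2, so log₂(1/p) is an integer.
H = Σ p·log₂(1/p) = 1/8·3 + 1/16·4 + 1/16·4 + 1/8·3 + 1/4·2 + 1/8·3 + 1/8·3 + 1/8·3 = 2.875 bits.

2.875 bits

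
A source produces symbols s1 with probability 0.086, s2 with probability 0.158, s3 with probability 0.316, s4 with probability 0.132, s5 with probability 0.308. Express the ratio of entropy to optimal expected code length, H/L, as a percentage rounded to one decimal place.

Entropy H = −Σ p log₂ p ≈ 2.1591 bits.
Huffman merges: 43/500+33/250→109/500; 79/500+109/500→47/125; 77/250+79/250→78/125; 47/125+78/125→1. L = 1109/500 ≈ 2.2180.
Efficiency = H/L = 2.1591/2.2180 = 97.3%.

97.3%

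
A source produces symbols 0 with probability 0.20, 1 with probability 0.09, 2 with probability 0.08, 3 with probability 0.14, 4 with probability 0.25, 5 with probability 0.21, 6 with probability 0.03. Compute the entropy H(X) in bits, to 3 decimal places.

H = −Σ pᵢ log₂ pᵢ.
−0.20·log₂(0.20) = 0.4644
−0.09·log₂(0.09) = 0.3127
−0.08·log₂(0.08) = 0.2915
−0.14·log₂(0.14) = 0.3971
−0.25·log₂(0.25) = 0.5000
−0.21·log₂(0.21) = 0.4728
−0.03·log₂(0.03) = 0.1518
Sum ≈ 2.5902 → 2.590 bits.

2.590 bits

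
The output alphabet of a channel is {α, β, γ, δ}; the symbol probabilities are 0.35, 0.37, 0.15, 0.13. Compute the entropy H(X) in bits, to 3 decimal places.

1.854 bits

H = −Σ pᵢ log₂ pᵢ.
−0.35·log₂(0.35) = 0.5301
−0.37·log₂(0.37) = 0.5307
−0.15·log₂(0.15) = 0.4105
−0.13·log₂(0.13) = 0.3826
Sum ≈ 1.8540 → 1.854 bits.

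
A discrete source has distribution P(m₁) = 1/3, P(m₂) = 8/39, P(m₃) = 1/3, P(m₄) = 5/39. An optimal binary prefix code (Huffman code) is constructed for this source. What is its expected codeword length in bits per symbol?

Repeatedly combine the two least-probable nodes; the expected code length is the sum of the merged weights.
merge 5/39 + 8/39 → 1/3
merge 1/3 + 1/3 → 2/3
merge 1/3 + 2/3 → 1
L = 1/3 + 2/3 + 1 = 2 bits/symbol.

2 bits/symbol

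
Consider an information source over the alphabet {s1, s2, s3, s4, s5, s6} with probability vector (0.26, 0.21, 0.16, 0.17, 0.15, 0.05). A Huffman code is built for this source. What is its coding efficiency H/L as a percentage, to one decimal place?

97.3%

Entropy H = −Σ p log₂ p ≈ 2.4624 bits.
Huffman merges: 1/20+3/20→1/5; 4/25+17/100→33/100; 1/5+21/100→41/100; 13/50+33/100→59/100; 41/100+59/100→1. L = 253/100 ≈ 2.5300.
Efficiency = H/L = 2.4624/2.5300 = 97.3%.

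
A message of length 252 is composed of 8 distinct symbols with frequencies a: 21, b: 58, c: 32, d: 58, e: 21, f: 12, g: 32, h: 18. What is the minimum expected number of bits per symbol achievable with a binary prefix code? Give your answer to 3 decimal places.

Probabilities are the counts divided by 252.
Repeatedly combine the two least-probable nodes; the expected code length is the sum of the merged weights.
merge 1/21 + 1/14 → 5/42
merge 1/12 + 1/12 → 1/6
merge 5/42 + 8/63 → 31/126
merge 8/63 + 1/6 → 37/126
merge 29/126 + 29/126 → 29/63
merge 31/126 + 37/126 → 34/63
merge 29/63 + 34/63 → 1
L = 5/42 + 1/6 + 31/126 + 37/126 + 29/63 + 34/63 + 1 = 178/63 ≈ 2.825 bits/symbol.

2.825 bits/symbol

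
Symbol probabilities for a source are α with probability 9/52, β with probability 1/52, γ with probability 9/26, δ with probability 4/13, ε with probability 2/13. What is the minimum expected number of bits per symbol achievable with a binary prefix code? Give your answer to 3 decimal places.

Repeatedly combine the two least-probable nodes; the expected code length is the sum of the merged weights.
merge 1/52 + 2/13 → 9/52
merge 9/52 + 9/52 → 9/26
merge 4/13 + 9/26 → 17/26
merge 9/26 + 17/26 → 1
L = 9/52 + 9/26 + 17/26 + 1 = 113/52 ≈ 2.173 bits/symbol.

2.173 bits/symbol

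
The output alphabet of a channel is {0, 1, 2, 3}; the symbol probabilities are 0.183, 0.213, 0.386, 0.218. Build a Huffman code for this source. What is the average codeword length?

Repeatedly combine the two least-probable nodes; the expected code length is the sum of the merged weights.
merge 183/1000 + 213/1000 → 99/250
merge 109/500 + 193/500 → 151/250
merge 99/250 + 151/250 → 1
L = 99/250 + 151/250 + 1 = 2 bits/symbol.

2 bits/symbol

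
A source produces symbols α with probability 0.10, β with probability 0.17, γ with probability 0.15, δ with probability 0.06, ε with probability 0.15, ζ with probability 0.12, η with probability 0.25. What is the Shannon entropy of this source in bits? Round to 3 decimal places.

2.698 bits

H = −Σ pᵢ log₂ pᵢ.
−0.10·log₂(0.10) = 0.3322
−0.17·log₂(0.17) = 0.4346
−0.15·log₂(0.15) = 0.4105
−0.06·log₂(0.06) = 0.2435
−0.15·log₂(0.15) = 0.4105
−0.12·log₂(0.12) = 0.3671
−0.25·log₂(0.25) = 0.5000
Sum ≈ 2.6985 → 2.698 bits.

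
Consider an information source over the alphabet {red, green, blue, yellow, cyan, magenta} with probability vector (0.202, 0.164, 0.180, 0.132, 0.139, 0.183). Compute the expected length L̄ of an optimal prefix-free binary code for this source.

Repeatedly combine the two least-probable nodes; the expected code length is the sum of the merged weights.
merge 33/250 + 139/1000 → 271/1000
merge 41/250 + 9/50 → 43/125
merge 183/1000 + 101/500 → 77/200
merge 271/1000 + 43/125 → 123/200
merge 77/200 + 123/200 → 1
L = 271/1000 + 43/125 + 77/200 + 123/200 + 1 = 523/200 = 2.615 bits/symbol.

2.615 bits/symbol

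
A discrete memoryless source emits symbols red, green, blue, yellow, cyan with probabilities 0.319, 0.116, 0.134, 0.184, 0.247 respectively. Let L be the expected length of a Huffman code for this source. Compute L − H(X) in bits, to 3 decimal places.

Entropy H = −Σ p log₂ p ≈ 2.2226 bits.
Huffman merges: 29/250+67/500→1/4; 23/125+247/1000→431/1000; 1/4+319/1000→569/1000; 431/1000+569/1000→1. L = 9/4 ≈ 2.2500.
L − H = 2.2500 − 2.2226 = 0.027 bits.

0.027 bits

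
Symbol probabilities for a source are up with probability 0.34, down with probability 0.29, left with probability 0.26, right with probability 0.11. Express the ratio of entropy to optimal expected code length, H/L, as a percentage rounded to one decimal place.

Entropy H = −Σ p log₂ p ≈ 1.9027 bits.
Huffman merges: 11/100+13/50→37/100; 29/100+17/50→63/100; 37/100+63/100→1. L = 2 ≈ 2.0000.
Efficiency = H/L = 1.9027/2.0000 = 95.1%.

95.1%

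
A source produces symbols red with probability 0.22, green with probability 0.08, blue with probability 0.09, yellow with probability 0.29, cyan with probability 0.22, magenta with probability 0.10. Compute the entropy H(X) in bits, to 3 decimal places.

H = −Σ pᵢ log₂ pᵢ.
−0.22·log₂(0.22) = 0.4806
−0.08·log₂(0.08) = 0.2915
−0.09·log₂(0.09) = 0.3127
−0.29·log₂(0.29) = 0.5179
−0.22·log₂(0.22) = 0.4806
−0.10·log₂(0.10) = 0.3322
Sum ≈ 2.4154 → 2.415 bits.

2.415 bits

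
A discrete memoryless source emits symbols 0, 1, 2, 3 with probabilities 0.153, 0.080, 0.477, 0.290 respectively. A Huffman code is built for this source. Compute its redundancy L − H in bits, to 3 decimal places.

0.023 bits

Entropy H = −Σ p log₂ p ≈ 1.7332 bits.
Huffman merges: 2/25+153/1000→233/1000; 233/1000+29/100→523/1000; 477/1000+523/1000→1. L = 439/250 ≈ 1.7560.
L − H = 1.7560 − 1.7332 = 0.023 bits.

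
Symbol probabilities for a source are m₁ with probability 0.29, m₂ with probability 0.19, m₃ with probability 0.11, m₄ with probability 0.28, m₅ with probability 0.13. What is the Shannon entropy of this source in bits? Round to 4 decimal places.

2.2203 bits

H = −Σ pᵢ log₂ pᵢ.
−0.29·log₂(0.29) = 0.5179
−0.19·log₂(0.19) = 0.4552
−0.11·log₂(0.11) = 0.3503
−0.28·log₂(0.28) = 0.5142
−0.13·log₂(0.13) = 0.3826
Sum ≈ 2.2203 → 2.2203 bits.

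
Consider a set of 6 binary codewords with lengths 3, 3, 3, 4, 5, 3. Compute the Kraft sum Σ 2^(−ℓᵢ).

With common denominator 2^5 = 32: Σ 2^(−ℓᵢ) = 4/32 + 4/32 + 4/32 + 2/32 + 1/32 + 4/32 = 19/32 = 0.59375.

0.59375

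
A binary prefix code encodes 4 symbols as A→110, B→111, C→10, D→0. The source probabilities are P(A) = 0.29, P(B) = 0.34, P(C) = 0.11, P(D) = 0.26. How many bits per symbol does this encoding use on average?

L̄ = Σ pᵢ·ℓᵢ = 0.29·3 + 0.34·3 + 0.11·2 + 0.26·1 = 2.37 bits/symbol.

2.37 bits/symbol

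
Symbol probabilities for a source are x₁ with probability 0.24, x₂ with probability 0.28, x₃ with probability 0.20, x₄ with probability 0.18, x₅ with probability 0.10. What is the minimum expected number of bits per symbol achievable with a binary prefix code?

2.28 bits/symbol

Repeatedly combine the two least-probable nodes; the expected code length is the sum of the merged weights.
merge 1/10 + 9/50 → 7/25
merge 1/5 + 6/25 → 11/25
merge 7/25 + 7/25 → 14/25
merge 11/25 + 14/25 → 1
L = 7/25 + 11/25 + 14/25 + 1 = 57/25 = 2.28 bits/symbol.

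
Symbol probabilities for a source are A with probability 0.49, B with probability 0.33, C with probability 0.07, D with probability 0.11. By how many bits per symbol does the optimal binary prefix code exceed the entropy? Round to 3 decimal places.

Entropy H = −Σ p log₂ p ≈ 1.6509 bits.
Huffman merges: 7/100+11/100→9/50; 9/50+33/100→51/100; 49/100+51/100→1. L = 169/100 ≈ 1.6900.
L − H = 1.6900 − 1.6509 = 0.039 bits.

0.039 bits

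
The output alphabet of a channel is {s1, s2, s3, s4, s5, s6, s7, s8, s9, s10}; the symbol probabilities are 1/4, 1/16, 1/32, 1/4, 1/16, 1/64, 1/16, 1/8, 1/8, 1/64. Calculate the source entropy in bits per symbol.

2.84375 bits

Each probability is a power of 1/2, so log₂(1/p) is an integer.
H = Σ p·log₂(1/p) = 1/4·2 + 1/16·4 + 1/32·5 + 1/4·2 + 1/16·4 + 1/64·6 + 1/16·4 + 1/8·3 + 1/8·3 + 1/64·6 = 2.84375 bits.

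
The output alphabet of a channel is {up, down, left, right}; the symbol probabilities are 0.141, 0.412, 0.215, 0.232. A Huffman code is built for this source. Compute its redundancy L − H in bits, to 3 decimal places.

0.053 bits

Entropy H = −Σ p log₂ p ≈ 1.8914 bits.
Huffman merges: 141/1000+43/200→89/250; 29/125+89/250→147/250; 103/250+147/250→1. L = 243/125 ≈ 1.9440.
L − H = 1.9440 − 1.8914 = 0.053 bits.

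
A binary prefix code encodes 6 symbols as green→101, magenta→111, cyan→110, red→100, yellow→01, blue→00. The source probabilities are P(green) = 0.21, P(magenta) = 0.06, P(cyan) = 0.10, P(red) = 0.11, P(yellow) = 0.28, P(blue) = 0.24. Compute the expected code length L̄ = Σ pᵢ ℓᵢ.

2.48 bits/symbol

L̄ = Σ pᵢ·ℓᵢ = 0.21·3 + 0.06·3 + 0.10·3 + 0.11·3 + 0.28·2 + 0.24·2 = 2.48 bits/symbol.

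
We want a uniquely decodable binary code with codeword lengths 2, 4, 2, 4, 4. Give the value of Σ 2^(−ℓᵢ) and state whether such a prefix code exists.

0.6875; yes

With common denominator 2^4 = 16: Σ 2^(−ℓᵢ) = 4/16 + 1/16 + 4/16 + 1/16 + 1/16 = 11/16 = 0.6875.
Kraft's inequality requires Σ ≤ 1; here Σ = 0.6875 ≤ 1, so such a prefix code exists.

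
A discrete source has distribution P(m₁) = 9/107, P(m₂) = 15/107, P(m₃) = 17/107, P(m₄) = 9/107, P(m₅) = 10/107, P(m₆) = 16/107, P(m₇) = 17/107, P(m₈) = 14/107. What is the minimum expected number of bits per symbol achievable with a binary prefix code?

Repeatedly combine the two least-probable nodes; the expected code length is the sum of the merged weights.
merge 9/107 + 9/107 → 18/107
merge 10/107 + 14/107 → 24/107
merge 15/107 + 16/107 → 31/107
merge 17/107 + 17/107 → 34/107
merge 18/107 + 24/107 → 42/107
merge 31/107 + 34/107 → 65/107
merge 42/107 + 65/107 → 1
L = 18/107 + 24/107 + 31/107 + 34/107 + 42/107 + 65/107 + 1 = 3 bits/symbol.

3 bits/symbol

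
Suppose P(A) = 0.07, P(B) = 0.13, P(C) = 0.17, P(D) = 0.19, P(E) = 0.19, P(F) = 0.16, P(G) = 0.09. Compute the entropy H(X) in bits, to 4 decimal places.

H = −Σ pᵢ log₂ pᵢ.
−0.07·log₂(0.07) = 0.2686
−0.13·log₂(0.13) = 0.3826
−0.17·log₂(0.17) = 0.4346
−0.19·log₂(0.19) = 0.4552
−0.19·log₂(0.19) = 0.4552
−0.16·log₂(0.16) = 0.4230
−0.09·log₂(0.09) = 0.3127
Sum ≈ 2.7319 → 2.7319 bits.

2.7319 bits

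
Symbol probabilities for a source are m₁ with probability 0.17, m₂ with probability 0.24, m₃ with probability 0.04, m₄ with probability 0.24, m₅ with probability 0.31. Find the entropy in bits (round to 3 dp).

H = −Σ pᵢ log₂ pᵢ.
−0.17·log₂(0.17) = 0.4346
−0.24·log₂(0.24) = 0.4941
−0.04·log₂(0.04) = 0.1858
−0.24·log₂(0.24) = 0.4941
−0.31·log₂(0.31) = 0.5238
Sum ≈ 2.1324 → 2.132 bits.

2.132 bits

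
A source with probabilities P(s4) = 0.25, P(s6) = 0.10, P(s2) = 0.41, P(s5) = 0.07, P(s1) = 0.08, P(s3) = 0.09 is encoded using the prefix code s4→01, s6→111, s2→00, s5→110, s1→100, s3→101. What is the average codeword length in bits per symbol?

L̄ = Σ pᵢ·ℓᵢ = 0.25·2 + 0.10·3 + 0.41·2 + 0.07·3 + 0.08·3 + 0.09·3 = 2.34 bits/symbol.

2.34 bits/symbol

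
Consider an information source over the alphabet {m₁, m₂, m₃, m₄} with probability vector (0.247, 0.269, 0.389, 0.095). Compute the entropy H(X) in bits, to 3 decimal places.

1.860 bits

H = −Σ pᵢ log₂ pᵢ.
−0.247·log₂(0.247) = 0.4983
−0.269·log₂(0.269) = 0.5096
−0.389·log₂(0.389) = 0.5299
−0.095·log₂(0.095) = 0.3226
Sum ≈ 1.8604 → 1.860 bits.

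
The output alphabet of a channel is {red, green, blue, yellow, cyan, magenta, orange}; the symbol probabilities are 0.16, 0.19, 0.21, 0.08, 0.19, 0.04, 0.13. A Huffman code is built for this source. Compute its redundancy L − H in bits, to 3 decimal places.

0.054 bits

Entropy H = −Σ p log₂ p ≈ 2.6662 bits.
Huffman merges: 1/25+2/25→3/25; 3/25+13/100→1/4; 4/25+19/100→7/20; 19/100+21/100→2/5; 1/4+7/20→3/5; 2/5+3/5→1. L = 68/25 ≈ 2.7200.
L − H = 2.7200 − 2.6662 = 0.054 bits.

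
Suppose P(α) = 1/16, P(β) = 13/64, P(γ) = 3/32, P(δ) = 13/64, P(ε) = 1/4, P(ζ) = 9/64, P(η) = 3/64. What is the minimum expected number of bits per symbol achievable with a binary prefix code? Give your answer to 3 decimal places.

2.656 bits/symbol

Repeatedly combine the two least-probable nodes; the expected code length is the sum of the merged weights.
merge 3/64 + 1/16 → 7/64
merge 3/32 + 7/64 → 13/64
merge 9/64 + 13/64 → 11/32
merge 13/64 + 13/64 → 13/32
merge 1/4 + 11/32 → 19/32
merge 13/32 + 19/32 → 1
L = 7/64 + 13/64 + 11/32 + 13/32 + 19/32 + 1 = 85/32 ≈ 2.656 bits/symbol.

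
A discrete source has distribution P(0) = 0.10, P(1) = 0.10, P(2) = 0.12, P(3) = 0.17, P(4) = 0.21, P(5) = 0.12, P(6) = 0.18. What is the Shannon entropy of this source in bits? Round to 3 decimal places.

H = −Σ pᵢ log₂ pᵢ.
−0.10·log₂(0.10) = 0.3322
−0.10·log₂(0.10) = 0.3322
−0.12·log₂(0.12) = 0.3671
−0.17·log₂(0.17) = 0.4346
−0.21·log₂(0.21) = 0.4728
−0.12·log₂(0.12) = 0.3671
−0.18·log₂(0.18) = 0.4453
Sum ≈ 2.7512 → 2.751 bits.

2.751 bits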